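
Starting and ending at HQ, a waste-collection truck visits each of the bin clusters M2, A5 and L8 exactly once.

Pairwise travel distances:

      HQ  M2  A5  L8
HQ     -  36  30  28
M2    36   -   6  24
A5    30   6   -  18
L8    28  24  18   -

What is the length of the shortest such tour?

88 — the shortest possible round trip.

There are 3 distinct closed tours to check (reversals are equivalent).
HQ-M2-A5-L8-HQ: 36+6+18+28 = 88
HQ-M2-L8-A5-HQ: 36+24+18+30 = 108
HQ-A5-M2-L8-HQ: 30+6+24+28 = 88
The minimum is 88.
One optimal route: HQ → M2 → A5 → L8 → HQ (or its reverse).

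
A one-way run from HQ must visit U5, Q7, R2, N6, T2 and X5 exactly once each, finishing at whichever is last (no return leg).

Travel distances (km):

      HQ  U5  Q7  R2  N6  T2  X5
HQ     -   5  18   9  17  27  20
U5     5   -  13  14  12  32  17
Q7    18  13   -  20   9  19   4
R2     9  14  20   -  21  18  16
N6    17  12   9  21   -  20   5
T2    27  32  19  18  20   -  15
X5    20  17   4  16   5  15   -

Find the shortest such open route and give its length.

63 km — the minimum one-way total.

There are 6! = 720 possible orderings.
HQ - U5 - Q7 - R2 - N6 - T2 - X5: 5+13+20+21+20+15 = 94
HQ - U5 - Q7 - R2 - N6 - X5 - T2: 5+13+20+21+5+15 = 79
HQ - U5 - Q7 - R2 - T2 - N6 - X5: 5+13+20+18+20+5 = 81
HQ - U5 - Q7 - R2 - T2 - X5 - N6: 5+13+20+18+15+5 = 76
HQ - U5 - Q7 - R2 - X5 - N6 - T2: 5+13+20+16+5+20 = 79
HQ - U5 - Q7 - R2 - X5 - T2 - N6: 5+13+20+16+15+20 = 89
HQ - U5 - Q7 - N6 - R2 - T2 - X5: 5+13+9+21+18+15 = 81
HQ - U5 - Q7 - N6 - R2 - X5 - T2: 5+13+9+21+16+15 = 79
… (712 more)
HQ - U5 - N6 - Q7 - X5 - T2 - R2: 5+12+9+4+15+18 = 63  ← best
The minimum is 63.
One shortest path: HQ → U5 → N6 → Q7 → X5 → T2 → R2.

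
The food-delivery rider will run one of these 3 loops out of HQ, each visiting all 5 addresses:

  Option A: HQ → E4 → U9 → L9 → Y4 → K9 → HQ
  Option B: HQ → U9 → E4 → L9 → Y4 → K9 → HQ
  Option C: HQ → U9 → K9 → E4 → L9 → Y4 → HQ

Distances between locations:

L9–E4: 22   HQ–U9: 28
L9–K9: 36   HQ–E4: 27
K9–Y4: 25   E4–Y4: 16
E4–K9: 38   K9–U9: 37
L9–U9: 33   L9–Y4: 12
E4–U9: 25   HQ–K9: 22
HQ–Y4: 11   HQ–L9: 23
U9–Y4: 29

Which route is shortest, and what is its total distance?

Option A: 27 + 25 + 33 + 12 + 25 + 22 = 144
Option B: 28 + 25 + 22 + 12 + 25 + 22 = 134
Option C: 28 + 37 + 38 + 22 + 12 + 11 = 148

Shortest is Option B, total 134.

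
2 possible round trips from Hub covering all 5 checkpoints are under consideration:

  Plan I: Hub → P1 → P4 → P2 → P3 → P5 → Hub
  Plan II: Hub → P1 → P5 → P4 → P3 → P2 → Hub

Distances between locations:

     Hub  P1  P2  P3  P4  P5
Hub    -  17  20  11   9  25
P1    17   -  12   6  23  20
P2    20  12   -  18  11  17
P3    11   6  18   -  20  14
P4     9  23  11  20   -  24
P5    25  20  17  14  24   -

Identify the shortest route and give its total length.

Plan I: 17 + 23 + 11 + 18 + 14 + 25 = 108
Plan II: 17 + 20 + 24 + 20 + 18 + 20 = 119

Shortest is Plan I, total 108.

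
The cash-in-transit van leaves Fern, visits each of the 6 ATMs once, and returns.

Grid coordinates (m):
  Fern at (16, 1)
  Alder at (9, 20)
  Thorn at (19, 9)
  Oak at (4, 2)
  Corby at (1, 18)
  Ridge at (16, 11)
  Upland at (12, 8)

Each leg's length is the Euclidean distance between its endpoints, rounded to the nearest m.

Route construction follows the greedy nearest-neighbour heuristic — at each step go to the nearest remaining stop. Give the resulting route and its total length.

68 m along Fern → Upland → Ridge → Thorn → Alder → Corby → Oak → Fern.

From Fern: distances to unvisited — Upland=8, Thorn=9, Ridge=10, Oak=12, Alder=20, Corby=23. Nearest is Upland (8).
From Upland: distances to unvisited — Ridge=5, Thorn=7, Oak=10, Alder=12, Corby=15. Nearest is Ridge (5).
From Ridge: distances to unvisited — Thorn=4, Alder=11, Oak=15, Corby=17. Nearest is Thorn (4).
From Thorn: distances to unvisited — Alder=15, Oak=17, Corby=20. Nearest is Alder (15).
From Alder: distances to unvisited — Corby=8, Oak=19. Nearest is Corby (8).
From Corby: distances to unvisited — Oak=16. Nearest is Oak (16).
Return Oak→Fern: 12.
Total = 8 + 5 + 4 + 15 + 8 + 16 + 12 = 68.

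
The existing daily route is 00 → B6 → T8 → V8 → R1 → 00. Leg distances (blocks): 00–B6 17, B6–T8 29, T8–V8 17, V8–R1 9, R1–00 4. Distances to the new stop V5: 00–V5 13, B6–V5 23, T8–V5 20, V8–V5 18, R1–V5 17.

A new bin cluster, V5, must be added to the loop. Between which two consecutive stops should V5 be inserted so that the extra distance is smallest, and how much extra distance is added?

Insertion cost between consecutive stops i–j is d(i,V5) + d(V5,j) − d(i,j):
  between 00 and B6: 13 + 23 − 17 = 19
  between B6 and T8: 23 + 20 − 29 = 14
  between T8 and V8: 20 + 18 − 17 = 21
  between V8 and R1: 18 + 17 − 9 = 26
  between R1 and 00: 17 + 13 − 4 = 26
Cheapest insertion is between B6 and T8, adding 14.
New total = 76 + 14 = 90.

Adding 14 blocks by placing V5 on the B6–T8 leg.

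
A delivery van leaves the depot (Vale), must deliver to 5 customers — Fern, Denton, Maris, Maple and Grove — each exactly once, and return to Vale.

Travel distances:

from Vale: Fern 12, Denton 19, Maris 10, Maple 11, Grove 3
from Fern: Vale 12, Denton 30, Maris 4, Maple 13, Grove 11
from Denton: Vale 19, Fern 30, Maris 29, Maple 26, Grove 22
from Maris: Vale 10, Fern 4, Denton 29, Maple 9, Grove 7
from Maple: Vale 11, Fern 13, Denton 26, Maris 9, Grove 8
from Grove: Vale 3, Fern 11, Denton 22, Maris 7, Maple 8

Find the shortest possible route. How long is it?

72 — the shortest possible round trip.

Vale → Fern → Denton → Maris → Maple → Grove → Vale: 12+30+29+9+8+3 = 91
Vale → Fern → Denton → Maris → Grove → Maple → Vale: 12+30+29+7+8+11 = 97
Vale → Fern → Denton → Maple → Maris → Grove → Vale: 12+30+26+9+7+3 = 87
Vale → Fern → Denton → Maple → Grove → Maris → Vale: 12+30+26+8+7+10 = 93
Vale → Fern → Denton → Grove → Maris → Maple → Vale: 12+30+22+7+9+11 = 91
Vale → Fern → Denton → Grove → Maple → Maris → Vale: 12+30+22+8+9+10 = 91
Vale → Fern → Maris → Denton → Maple → Grove → Vale: 12+4+29+26+8+3 = 82
Vale → Fern → Maris → Denton → Grove → Maple → Vale: 12+4+29+22+8+11 = 86
Vale → Fern → Maris → Maple → Denton → Grove → Vale: 12+4+9+26+22+3 = 76
Vale → Fern → Maris → Maple → Grove → Denton → Vale: 12+4+9+8+22+19 = 74
Vale → Fern → Maris → Grove → Denton → Maple → Vale: 12+4+7+22+26+11 = 82
Vale → Fern → Maris → Grove → Maple → Denton → Vale: 12+4+7+8+26+19 = 76
Vale → Fern → Maple → Denton → Maris → Grove → Vale: 12+13+26+29+7+3 = 90
Vale → Fern → Maple → Denton → Grove → Maris → Vale: 12+13+26+22+7+10 = 90
… (46 more)
Vale → Denton → Maple → Fern → Maris → Grove → Vale: 19+26+13+4+7+3 = 72  ← best
The minimum is 72.
One optimal route: Vale → Denton → Maple → Fern → Maris → Grove → Vale (or its reverse).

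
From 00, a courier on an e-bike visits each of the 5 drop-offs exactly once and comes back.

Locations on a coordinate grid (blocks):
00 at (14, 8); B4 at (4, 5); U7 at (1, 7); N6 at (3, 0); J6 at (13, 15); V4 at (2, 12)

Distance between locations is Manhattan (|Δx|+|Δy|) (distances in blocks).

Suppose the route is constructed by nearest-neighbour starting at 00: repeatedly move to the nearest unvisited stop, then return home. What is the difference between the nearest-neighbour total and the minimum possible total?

2 blocks longer than the optimal tour.

00: J6=8, B4=13, U7=14, V4=16, N6=19 ⇒ J6
J6: V4=14, B4=19, U7=20, N6=25 ⇒ V4
V4: U7=6, B4=9, N6=13 ⇒ U7
U7: B4=5, N6=9 ⇒ B4
B4: N6=6 ⇒ N6
NN route 00 → J6 → V4 → U7 → B4 → N6 → 00 costs 58.
Optimal: 00 → B4 → N6 → U7 → V4 → J6 → 00 costs 56 (by enumerating all 60 distinct tours).
Excess = 58 − 56 = 2.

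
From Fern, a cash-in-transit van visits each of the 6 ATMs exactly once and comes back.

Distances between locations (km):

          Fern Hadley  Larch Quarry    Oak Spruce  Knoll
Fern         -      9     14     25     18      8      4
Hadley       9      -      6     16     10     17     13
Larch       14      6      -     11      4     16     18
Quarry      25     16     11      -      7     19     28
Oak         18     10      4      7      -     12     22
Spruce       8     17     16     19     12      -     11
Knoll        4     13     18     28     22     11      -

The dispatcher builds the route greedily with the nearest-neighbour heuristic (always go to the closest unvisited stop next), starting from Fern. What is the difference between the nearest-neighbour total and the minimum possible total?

From Fern: Knoll=4, Spruce=8, Hadley=9, Larch=14, Oak=18, Quarry=25 → choose Knoll (4).
From Knoll: Spruce=11, Hadley=13, Larch=18, Oak=22, Quarry=28 → choose Spruce (11).
From Spruce: Oak=12, Larch=16, Hadley=17, Quarry=19 → choose Oak (12).
From Oak: Larch=4, Quarry=7, Hadley=10 → choose Larch (4).
From Larch: Hadley=6, Quarry=11 → choose Hadley (6).
From Hadley: Quarry=16 → choose Quarry (16).
NN route Fern → Knoll → Spruce → Oak → Larch → Hadley → Quarry → Fern costs 78.
Optimal: Fern → Hadley → Larch → Quarry → Oak → Spruce → Knoll → Fern costs 60 (by enumerating all 360 distinct tours).
Excess = 78 − 60 = 18.

18 km longer than the optimal tour.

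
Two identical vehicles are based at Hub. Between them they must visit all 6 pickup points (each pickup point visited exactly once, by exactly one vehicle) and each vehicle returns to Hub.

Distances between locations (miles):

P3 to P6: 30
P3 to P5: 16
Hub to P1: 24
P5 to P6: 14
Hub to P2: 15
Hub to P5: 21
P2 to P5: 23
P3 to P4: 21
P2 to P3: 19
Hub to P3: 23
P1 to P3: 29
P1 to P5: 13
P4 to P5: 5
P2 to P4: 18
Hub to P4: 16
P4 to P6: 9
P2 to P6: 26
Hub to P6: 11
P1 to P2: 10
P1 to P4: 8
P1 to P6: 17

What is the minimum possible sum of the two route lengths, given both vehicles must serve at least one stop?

99 miles — the smallest possible combined total.

There are 2^5 − 1 = 31 ways to divide the 6 stops into two non-empty groups. For each, the best each vehicle can do is its own shortest tour through its group:
  {P1} + {P2, P3, P4, P5, P6}: 48 + 75 = 123
  {P2} + {P1, P3, P4, P5, P6}: 30 + 80 = 110
  {P1, P2} + {P3, P4, P5, P6}: 49 + 64 = 113
  {P3} + {P1, P2, P4, P5, P6}: 46 + 63 = 109
  {P1, P3} + {P2, P4, P5, P6}: 76 + 63 = 139
  {P2, P3} + {P1, P4, P5, P6}: 57 + 62 = 119
  … (31 splits in total)
  {P1, P2, P3, P4, P5} + {P6}: 77 + 22 = 99  ← best
Best: vehicle 1 Hub → P2 → P1 → P4 → P5 → P3 → Hub = 77; vehicle 2 Hub → P6 → Hub = 22; combined 99.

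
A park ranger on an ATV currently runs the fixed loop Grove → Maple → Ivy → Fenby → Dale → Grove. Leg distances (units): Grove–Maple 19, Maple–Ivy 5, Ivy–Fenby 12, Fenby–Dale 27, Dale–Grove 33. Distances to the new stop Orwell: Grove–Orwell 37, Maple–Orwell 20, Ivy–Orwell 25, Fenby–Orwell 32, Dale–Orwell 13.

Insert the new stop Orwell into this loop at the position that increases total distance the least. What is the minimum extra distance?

Minimum extra distance: 17, inserting Orwell between Dale and Grove.

Insertion cost between consecutive stops i–j is d(i,Orwell) + d(Orwell,j) − d(i,j):
  between Grove and Maple: 37 + 20 − 19 = 38
  between Maple and Ivy: 20 + 25 − 5 = 40
  between Ivy and Fenby: 25 + 32 − 12 = 45
  between Fenby and Dale: 32 + 13 − 27 = 18
  between Dale and Grove: 13 + 37 − 33 = 17
Cheapest insertion is between Dale and Grove, adding 17.
New total = 96 + 17 = 113.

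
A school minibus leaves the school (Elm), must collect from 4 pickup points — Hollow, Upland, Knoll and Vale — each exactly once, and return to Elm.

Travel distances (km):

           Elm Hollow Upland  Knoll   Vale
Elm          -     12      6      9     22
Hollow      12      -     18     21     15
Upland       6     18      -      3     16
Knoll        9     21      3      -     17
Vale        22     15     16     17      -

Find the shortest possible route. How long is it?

Shortest round trip = 53 km.

Elm → Hollow → Upland → Knoll → Vale → Elm: 12+18+3+17+22 = 72
Elm → Hollow → Upland → Vale → Knoll → Elm: 12+18+16+17+9 = 72
Elm → Hollow → Knoll → Upland → Vale → Elm: 12+21+3+16+22 = 74
Elm → Hollow → Knoll → Vale → Upland → Elm: 12+21+17+16+6 = 72
Elm → Hollow → Vale → Upland → Knoll → Elm: 12+15+16+3+9 = 55
Elm → Hollow → Vale → Knoll → Upland → Elm: 12+15+17+3+6 = 53
Elm → Upland → Hollow → Knoll → Vale → Elm: 6+18+21+17+22 = 84
Elm → Upland → Hollow → Vale → Knoll → Elm: 6+18+15+17+9 = 65
Elm → Upland → Knoll → Hollow → Vale → Elm: 6+3+21+15+22 = 67
Elm → Upland → Vale → Hollow → Knoll → Elm: 6+16+15+21+9 = 67
Elm → Knoll → Hollow → Upland → Vale → Elm: 9+21+18+16+22 = 86
Elm → Knoll → Upland → Hollow → Vale → Elm: 9+3+18+15+22 = 67
The minimum is 53.
One optimal route: Elm → Hollow → Vale → Knoll → Upland → Elm (or its reverse).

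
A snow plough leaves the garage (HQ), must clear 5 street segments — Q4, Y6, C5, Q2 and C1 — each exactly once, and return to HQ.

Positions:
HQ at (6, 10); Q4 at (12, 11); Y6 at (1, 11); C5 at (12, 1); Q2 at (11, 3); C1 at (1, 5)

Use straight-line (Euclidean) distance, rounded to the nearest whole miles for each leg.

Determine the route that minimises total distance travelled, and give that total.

39 miles — the shortest possible round trip.

There are 60 distinct closed tours to check (reversals are equivalent).
HQ → Q4 → Y6 → C5 → Q2 → C1 → HQ: 6+11+15+2+10+7 = 51
HQ → Q4 → Y6 → C5 → C1 → Q2 → HQ: 6+11+15+12+10+9 = 63
HQ → Q4 → Y6 → Q2 → C5 → C1 → HQ: 6+11+13+2+12+7 = 51
HQ → Q4 → Y6 → Q2 → C1 → C5 → HQ: 6+11+13+10+12+11 = 63
HQ → Q4 → Y6 → C1 → C5 → Q2 → HQ: 6+11+6+12+2+9 = 46
HQ → Q4 → Y6 → C1 → Q2 → C5 → HQ: 6+11+6+10+2+11 = 46
HQ → Q4 → C5 → Y6 → Q2 → C1 → HQ: 6+10+15+13+10+7 = 61
HQ → Q4 → C5 → Y6 → C1 → Q2 → HQ: 6+10+15+6+10+9 = 56
HQ → Q4 → C5 → Q2 → Y6 → C1 → HQ: 6+10+2+13+6+7 = 44
HQ → Q4 → C5 → Q2 → C1 → Y6 → HQ: 6+10+2+10+6+5 = 39
HQ → Q4 → C5 → C1 → Y6 → Q2 → HQ: 6+10+12+6+13+9 = 56
HQ → Q4 → C5 → C1 → Q2 → Y6 → HQ: 6+10+12+10+13+5 = 56
HQ → Q4 → Q2 → Y6 → C5 → C1 → HQ: 6+8+13+15+12+7 = 61
HQ → Q4 → Q2 → Y6 → C1 → C5 → HQ: 6+8+13+6+12+11 = 56
… (46 more)
The minimum is 39.
One optimal route: HQ → Q4 → C5 → Q2 → C1 → Y6 → HQ (or its reverse).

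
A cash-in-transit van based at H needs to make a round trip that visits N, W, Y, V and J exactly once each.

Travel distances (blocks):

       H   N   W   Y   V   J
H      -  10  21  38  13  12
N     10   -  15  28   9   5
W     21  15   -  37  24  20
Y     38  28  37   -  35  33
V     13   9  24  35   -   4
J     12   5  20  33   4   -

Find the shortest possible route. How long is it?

With 5 stops there are 5!/2 = 60 distinct round trips (a route and its reverse cost the same).
H→N→W→Y→V→J→H: 10+15+37+35+4+12 = 113
H→N→W→Y→J→V→H: 10+15+37+33+4+13 = 112
H→N→W→V→Y→J→H: 10+15+24+35+33+12 = 129
H→N→W→V→J→Y→H: 10+15+24+4+33+38 = 124
H→N→W→J→Y→V→H: 10+15+20+33+35+13 = 126
H→N→W→J→V→Y→H: 10+15+20+4+35+38 = 122
H→N→Y→W→V→J→H: 10+28+37+24+4+12 = 115
H→N→Y→W→J→V→H: 10+28+37+20+4+13 = 112
H→N→Y→V→W→J→H: 10+28+35+24+20+12 = 129
H→N→Y→V→J→W→H: 10+28+35+4+20+21 = 118
H→N→Y→J→W→V→H: 10+28+33+20+24+13 = 128
H→N→Y→J→V→W→H: 10+28+33+4+24+21 = 120
H→N→V→W→Y→J→H: 10+9+24+37+33+12 = 125
H→N→V→W→J→Y→H: 10+9+24+20+33+38 = 134
… (46 more)
H→W→Y→N→J→V→H: 21+37+28+5+4+13 = 108  ← best
The minimum is 108.
One optimal route: H → W → Y → N → J → V → H (or its reverse).

Shortest round trip = 108 blocks.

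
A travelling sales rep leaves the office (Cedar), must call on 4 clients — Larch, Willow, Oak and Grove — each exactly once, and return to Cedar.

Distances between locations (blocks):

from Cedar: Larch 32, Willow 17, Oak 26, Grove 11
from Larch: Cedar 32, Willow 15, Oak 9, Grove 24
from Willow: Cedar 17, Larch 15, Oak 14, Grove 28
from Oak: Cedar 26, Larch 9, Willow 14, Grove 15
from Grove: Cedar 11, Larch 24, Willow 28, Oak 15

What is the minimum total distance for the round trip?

67 blocks — the shortest possible round trip.

There are 12 distinct closed tours to check (reversals are equivalent).
Cedar-Larch-Willow-Oak-Grove-Cedar: 32+15+14+15+11 = 87
Cedar-Larch-Willow-Grove-Oak-Cedar: 32+15+28+15+26 = 116
Cedar-Larch-Oak-Willow-Grove-Cedar: 32+9+14+28+11 = 94
Cedar-Larch-Oak-Grove-Willow-Cedar: 32+9+15+28+17 = 101
Cedar-Larch-Grove-Willow-Oak-Cedar: 32+24+28+14+26 = 124
Cedar-Larch-Grove-Oak-Willow-Cedar: 32+24+15+14+17 = 102
Cedar-Willow-Larch-Oak-Grove-Cedar: 17+15+9+15+11 = 67
Cedar-Willow-Larch-Grove-Oak-Cedar: 17+15+24+15+26 = 97
Cedar-Willow-Oak-Larch-Grove-Cedar: 17+14+9+24+11 = 75
Cedar-Willow-Grove-Larch-Oak-Cedar: 17+28+24+9+26 = 104
Cedar-Oak-Larch-Willow-Grove-Cedar: 26+9+15+28+11 = 89
Cedar-Oak-Willow-Larch-Grove-Cedar: 26+14+15+24+11 = 90
The minimum is 67.
One optimal route: Cedar → Willow → Larch → Oak → Grove → Cedar (or its reverse).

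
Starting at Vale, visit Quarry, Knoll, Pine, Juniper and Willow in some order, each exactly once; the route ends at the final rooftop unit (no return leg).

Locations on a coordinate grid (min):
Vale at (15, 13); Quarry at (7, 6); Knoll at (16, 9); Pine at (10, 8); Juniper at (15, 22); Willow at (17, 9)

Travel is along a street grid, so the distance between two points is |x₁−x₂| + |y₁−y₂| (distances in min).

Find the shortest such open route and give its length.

There are 5! = 120 possible orderings.
Vale → Quarry → Knoll → Pine → Juniper → Willow: 15+12+7+19+15 = 68
Vale → Quarry → Knoll → Pine → Willow → Juniper: 15+12+7+8+15 = 57
Vale → Quarry → Knoll → Juniper → Pine → Willow: 15+12+14+19+8 = 68
Vale → Quarry → Knoll → Juniper → Willow → Pine: 15+12+14+15+8 = 64
Vale → Quarry → Knoll → Willow → Pine → Juniper: 15+12+1+8+19 = 55
Vale → Quarry → Knoll → Willow → Juniper → Pine: 15+12+1+15+19 = 62
Vale → Quarry → Pine → Knoll → Juniper → Willow: 15+5+7+14+15 = 56
Vale → Quarry → Pine → Knoll → Willow → Juniper: 15+5+7+1+15 = 43
Vale → Quarry → Pine → Juniper → Knoll → Willow: 15+5+19+14+1 = 54
Vale → Quarry → Pine → Juniper → Willow → Knoll: 15+5+19+15+1 = 55
Vale → Quarry → Pine → Willow → Knoll → Juniper: 15+5+8+1+14 = 43
Vale → Quarry → Pine → Willow → Juniper → Knoll: 15+5+8+15+14 = 57
Vale → Quarry → Juniper → Knoll → Pine → Willow: 15+24+14+7+8 = 68
Vale → Quarry → Juniper → Knoll → Willow → Pine: 15+24+14+1+8 = 62
… (106 more)
Vale → Juniper → Knoll → Willow → Pine → Quarry: 9+14+1+8+5 = 37  ← best
The minimum is 37.
One shortest path: Vale → Juniper → Knoll → Willow → Pine → Quarry.

Shortest open route: 37 min.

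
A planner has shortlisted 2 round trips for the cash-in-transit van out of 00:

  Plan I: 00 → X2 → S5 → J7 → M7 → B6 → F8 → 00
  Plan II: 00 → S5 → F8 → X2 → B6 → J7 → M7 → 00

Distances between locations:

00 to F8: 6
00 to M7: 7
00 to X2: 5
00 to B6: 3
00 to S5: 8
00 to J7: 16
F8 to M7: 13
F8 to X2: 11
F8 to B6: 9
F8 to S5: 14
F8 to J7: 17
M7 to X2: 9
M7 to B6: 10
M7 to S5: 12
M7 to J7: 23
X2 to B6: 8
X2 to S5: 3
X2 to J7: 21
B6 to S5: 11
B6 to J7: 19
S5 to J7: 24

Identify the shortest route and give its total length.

Plan I: 5 + 3 + 24 + 23 + 10 + 9 + 6 = 80
Plan II: 8 + 14 + 11 + 8 + 19 + 23 + 7 = 90

Shortest is Plan I, total 80.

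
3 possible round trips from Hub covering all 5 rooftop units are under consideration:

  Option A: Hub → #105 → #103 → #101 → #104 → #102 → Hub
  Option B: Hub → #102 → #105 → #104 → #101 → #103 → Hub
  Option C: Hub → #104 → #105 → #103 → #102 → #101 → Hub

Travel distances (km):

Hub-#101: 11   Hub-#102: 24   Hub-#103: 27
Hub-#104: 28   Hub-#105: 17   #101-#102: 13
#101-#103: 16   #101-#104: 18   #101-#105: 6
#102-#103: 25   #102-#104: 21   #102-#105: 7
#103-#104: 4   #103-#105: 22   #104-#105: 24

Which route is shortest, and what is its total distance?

Option A: 17 + 22 + 16 + 18 + 21 + 24 = 118
Option B: 24 + 7 + 24 + 18 + 16 + 27 = 116
Option C: 28 + 24 + 22 + 25 + 13 + 11 = 123

116 km — Option B is the shortest.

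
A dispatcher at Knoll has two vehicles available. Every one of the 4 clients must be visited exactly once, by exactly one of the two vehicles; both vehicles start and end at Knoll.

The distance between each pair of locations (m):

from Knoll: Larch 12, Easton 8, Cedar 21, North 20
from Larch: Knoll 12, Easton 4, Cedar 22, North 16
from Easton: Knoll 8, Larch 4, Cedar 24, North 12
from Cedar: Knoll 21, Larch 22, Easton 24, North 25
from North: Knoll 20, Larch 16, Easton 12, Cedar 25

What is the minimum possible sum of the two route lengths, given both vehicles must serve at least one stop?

90 m — the smallest possible combined total.

Check every non-empty split of the stops between the two vehicles; for each half take its own optimal tour:
  {Larch} + {Easton, Cedar, North}: 24 + 66 = 90
  {Easton} + {Larch, Cedar, North}: 16 + 74 = 90
  {Larch, Easton} + {Cedar, North}: 24 + 66 = 90
  {Cedar} + {Larch, Easton, North}: 42 + 48 = 90
  {Larch, Cedar} + {Easton, North}: 55 + 40 = 95
  {Easton, Cedar} + {Larch, North}: 53 + 48 = 101
  … (7 splits in total)
Best: vehicle 1 Knoll → Larch → Knoll = 24; vehicle 2 Knoll → Easton → North → Cedar → Knoll = 66; combined 90.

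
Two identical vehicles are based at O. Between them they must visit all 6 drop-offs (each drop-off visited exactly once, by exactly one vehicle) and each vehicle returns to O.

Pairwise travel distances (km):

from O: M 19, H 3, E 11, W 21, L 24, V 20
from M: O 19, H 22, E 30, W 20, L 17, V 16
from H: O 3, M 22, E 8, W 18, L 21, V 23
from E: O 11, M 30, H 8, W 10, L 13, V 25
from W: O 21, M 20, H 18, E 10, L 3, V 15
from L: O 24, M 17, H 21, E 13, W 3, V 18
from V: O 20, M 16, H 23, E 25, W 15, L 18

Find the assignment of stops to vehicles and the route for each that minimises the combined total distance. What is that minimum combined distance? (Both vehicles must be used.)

Try each way of splitting the stops between the two vehicles (each non-empty) and, for each split, find the best tour for each vehicle:
  {M} + {H, E, W, L, V}: 38 + 62 = 100
  {H} + {M, E, W, L, V}: 6 + 77 = 83
  {M, H} + {E, W, L, V}: 44 + 62 = 106
  {E} + {M, H, W, L, V}: 22 + 77 = 99
  {M, E} + {H, W, L, V}: 60 + 62 = 122
  {H, E} + {M, W, L, V}: 22 + 74 = 96
  … (31 splits in total)
Best: vehicle 1 O → H → O = 6; vehicle 2 O → M → V → W → L → E → O = 77; combined 83.

Minimum combined distance: 83 km.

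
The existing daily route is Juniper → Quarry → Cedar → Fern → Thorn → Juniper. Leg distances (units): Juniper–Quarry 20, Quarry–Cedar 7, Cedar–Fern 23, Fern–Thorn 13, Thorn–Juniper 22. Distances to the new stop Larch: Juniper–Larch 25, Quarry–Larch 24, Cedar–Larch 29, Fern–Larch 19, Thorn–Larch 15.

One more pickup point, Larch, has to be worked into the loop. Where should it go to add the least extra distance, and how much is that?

Minimum extra distance: 18, inserting Larch between Thorn and Juniper.

Insertion cost between consecutive stops i–j is d(i,Larch) + d(Larch,j) − d(i,j):
  between Juniper and Quarry: 25 + 24 − 20 = 29
  between Quarry and Cedar: 24 + 29 − 7 = 46
  between Cedar and Fern: 29 + 19 − 23 = 25
  between Fern and Thorn: 19 + 15 − 13 = 21
  between Thorn and Juniper: 15 + 25 − 22 = 18
Cheapest insertion is between Thorn and Juniper, adding 18.
New total = 85 + 18 = 103.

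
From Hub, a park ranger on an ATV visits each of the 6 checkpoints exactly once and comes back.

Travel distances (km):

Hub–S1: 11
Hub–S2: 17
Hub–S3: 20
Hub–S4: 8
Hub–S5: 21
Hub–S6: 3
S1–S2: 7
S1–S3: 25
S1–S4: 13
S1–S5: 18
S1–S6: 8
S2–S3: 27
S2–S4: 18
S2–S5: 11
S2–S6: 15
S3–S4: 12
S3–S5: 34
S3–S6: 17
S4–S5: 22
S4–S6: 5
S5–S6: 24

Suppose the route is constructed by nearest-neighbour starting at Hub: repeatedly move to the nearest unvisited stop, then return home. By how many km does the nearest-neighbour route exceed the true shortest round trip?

The nearest-neighbour route is 1 km longer than optimal.

Hub: S6=3, S4=8, S1=11, S2=17, S3=20, S5=21 ⇒ S6
S6: S4=5, S1=8, S2=15, S3=17, S5=24 ⇒ S4
S4: S3=12, S1=13, S2=18, S5=22 ⇒ S3
S3: S1=25, S2=27, S5=34 ⇒ S1
S1: S2=7, S5=18 ⇒ S2
S2: S5=11 ⇒ S5
NN route Hub → S6 → S4 → S3 → S1 → S2 → S5 → Hub costs 84.
Optimal: Hub → S1 → S2 → S5 → S3 → S4 → S6 → Hub costs 83 (by enumerating all 360 distinct tours).
Excess = 84 − 83 = 1.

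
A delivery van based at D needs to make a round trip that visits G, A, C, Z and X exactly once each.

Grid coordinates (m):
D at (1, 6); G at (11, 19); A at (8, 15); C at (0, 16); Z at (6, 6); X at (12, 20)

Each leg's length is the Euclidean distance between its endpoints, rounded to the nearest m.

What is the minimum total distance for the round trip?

With 5 stops there are 5!/2 = 60 distinct round trips (a route and its reverse cost the same).
D-G-A-C-Z-X-D: 16+5+8+12+15+18 = 74
D-G-A-C-X-Z-D: 16+5+8+13+15+5 = 62
D-G-A-Z-C-X-D: 16+5+9+12+13+18 = 73
D-G-A-Z-X-C-D: 16+5+9+15+13+10 = 68
D-G-A-X-C-Z-D: 16+5+6+13+12+5 = 57
D-G-A-X-Z-C-D: 16+5+6+15+12+10 = 64
D-G-C-A-Z-X-D: 16+11+8+9+15+18 = 77
D-G-C-A-X-Z-D: 16+11+8+6+15+5 = 61
D-G-C-Z-A-X-D: 16+11+12+9+6+18 = 72
D-G-C-Z-X-A-D: 16+11+12+15+6+11 = 71
D-G-C-X-A-Z-D: 16+11+13+6+9+5 = 60
D-G-C-X-Z-A-D: 16+11+13+15+9+11 = 75
D-G-Z-A-C-X-D: 16+14+9+8+13+18 = 78
D-G-Z-A-X-C-D: 16+14+9+6+13+10 = 68
… (46 more)
D-C-G-X-A-Z-D: 10+11+1+6+9+5 = 42  ← best
The minimum is 42.
One optimal route: D → C → G → X → A → Z → D (or its reverse).

Minimum total distance: 42 m.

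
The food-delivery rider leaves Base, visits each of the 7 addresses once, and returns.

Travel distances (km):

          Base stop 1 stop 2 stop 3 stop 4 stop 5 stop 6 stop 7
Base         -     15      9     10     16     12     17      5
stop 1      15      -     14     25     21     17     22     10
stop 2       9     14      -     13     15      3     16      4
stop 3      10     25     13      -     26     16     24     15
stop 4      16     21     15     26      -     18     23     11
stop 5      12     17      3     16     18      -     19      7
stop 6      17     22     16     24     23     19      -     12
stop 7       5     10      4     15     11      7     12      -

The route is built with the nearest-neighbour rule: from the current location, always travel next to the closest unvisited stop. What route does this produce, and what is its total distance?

Total distance 111 km via the nearest-neighbour route Base → stop 7 → stop 2 → stop 5 → stop 3 → stop 6 → stop 1 → stop 4 → Base.

Base → [stop 7:5 / stop 2:9 / stop 3:10 / stop 5:12 / stop 1:15 / stop 4:16 / stop 6:17] → stop 7 (5)
stop 7 → [stop 2:4 / stop 5:7 / stop 1:10 / stop 4:11 / stop 6:12 / stop 3:15] → stop 2 (4)
stop 2 → [stop 5:3 / stop 3:13 / stop 1:14 / stop 4:15 / stop 6:16] → stop 5 (3)
stop 5 → [stop 3:16 / stop 1:17 / stop 4:18 / stop 6:19] → stop 3 (16)
stop 3 → [stop 6:24 / stop 1:25 / stop 4:26] → stop 6 (24)
stop 6 → [stop 1:22 / stop 4:23] → stop 1 (22)
stop 1 → [stop 4:21] → stop 4 (21)
Return stop 4→Base: 16.
Total = 5 + 4 + 3 + 16 + 24 + 22 + 21 + 16 = 111.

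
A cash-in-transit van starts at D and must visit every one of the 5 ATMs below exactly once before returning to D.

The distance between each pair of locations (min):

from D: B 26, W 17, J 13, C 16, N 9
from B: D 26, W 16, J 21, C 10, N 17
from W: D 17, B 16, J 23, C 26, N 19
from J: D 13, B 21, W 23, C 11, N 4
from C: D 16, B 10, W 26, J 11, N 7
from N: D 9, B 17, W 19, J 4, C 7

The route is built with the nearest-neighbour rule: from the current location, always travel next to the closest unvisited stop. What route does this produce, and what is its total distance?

Nearest-neighbour total = 67 min; route D → N → J → C → B → W → D.

From D: distances to unvisited — N=9, J=13, C=16, W=17, B=26. Nearest is N (9).
From N: distances to unvisited — J=4, C=7, B=17, W=19. Nearest is J (4).
From J: distances to unvisited — C=11, B=21, W=23. Nearest is C (11).
From C: distances to unvisited — B=10, W=26. Nearest is B (10).
From B: distances to unvisited — W=16. Nearest is W (16).
Return W→D: 17.
Total = 9 + 4 + 11 + 10 + 16 + 17 = 67.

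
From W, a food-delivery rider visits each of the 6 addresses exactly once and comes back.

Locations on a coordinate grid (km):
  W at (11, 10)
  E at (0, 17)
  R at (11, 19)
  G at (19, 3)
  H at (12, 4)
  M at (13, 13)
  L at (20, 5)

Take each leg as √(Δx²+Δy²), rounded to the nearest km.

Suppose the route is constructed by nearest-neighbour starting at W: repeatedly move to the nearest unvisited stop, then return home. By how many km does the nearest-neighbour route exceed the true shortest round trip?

W: M=4, H=6, R=9, L=10, G=11, E=13 ⇒ M
M: R=6, H=9, L=11, G=12, E=14 ⇒ R
R: E=11, H=15, L=17, G=18 ⇒ E
E: H=18, L=23, G=24 ⇒ H
H: G=7, L=8 ⇒ G
G: L=2 ⇒ L
NN route W → M → R → E → H → G → L → W costs 58.
Optimal: W → E → R → M → L → G → H → W costs 56 (by enumerating all 360 distinct tours).
Excess = 58 − 56 = 2.

2 km longer than the optimal tour.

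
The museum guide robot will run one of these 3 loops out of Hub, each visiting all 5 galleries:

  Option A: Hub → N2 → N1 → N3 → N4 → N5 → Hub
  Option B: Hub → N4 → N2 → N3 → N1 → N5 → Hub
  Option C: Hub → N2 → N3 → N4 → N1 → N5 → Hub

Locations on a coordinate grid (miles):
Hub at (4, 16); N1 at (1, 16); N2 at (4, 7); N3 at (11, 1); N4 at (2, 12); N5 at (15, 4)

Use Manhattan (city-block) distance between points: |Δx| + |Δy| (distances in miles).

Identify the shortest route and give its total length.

96 miles — Option C is the shortest.

Option A: 9 + 12 + 25 + 20 + 21 + 23 = 110
Option B: 6 + 7 + 13 + 25 + 26 + 23 = 100
Option C: 9 + 13 + 20 + 5 + 26 + 23 = 96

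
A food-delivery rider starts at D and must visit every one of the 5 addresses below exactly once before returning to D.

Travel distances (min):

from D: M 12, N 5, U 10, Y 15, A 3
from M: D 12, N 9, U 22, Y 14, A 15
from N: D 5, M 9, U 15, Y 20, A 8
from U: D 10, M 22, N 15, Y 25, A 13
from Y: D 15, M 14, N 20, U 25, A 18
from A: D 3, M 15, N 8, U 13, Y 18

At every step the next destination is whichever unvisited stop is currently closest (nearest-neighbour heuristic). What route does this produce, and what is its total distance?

From D: distances to unvisited — A=3, N=5, U=10, M=12, Y=15. Nearest is A (3).
From A: distances to unvisited — N=8, U=13, M=15, Y=18. Nearest is N (8).
From N: distances to unvisited — M=9, U=15, Y=20. Nearest is M (9).
From M: distances to unvisited — Y=14, U=22. Nearest is Y (14).
From Y: distances to unvisited — U=25. Nearest is U (25).
Return U→D: 10.
Total = 3 + 8 + 9 + 14 + 25 + 10 = 69.

Nearest-neighbour total = 69 min; route D → A → N → M → Y → U → D.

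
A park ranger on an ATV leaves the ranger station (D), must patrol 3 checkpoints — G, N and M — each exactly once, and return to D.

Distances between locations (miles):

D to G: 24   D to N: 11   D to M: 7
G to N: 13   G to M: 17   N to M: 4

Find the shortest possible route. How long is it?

48 miles — the shortest possible round trip.

There are 3 distinct closed tours to check (reversals are equivalent).
D → G → N → M → D: 24+13+4+7 = 48
D → G → M → N → D: 24+17+4+11 = 56
D → N → G → M → D: 11+13+17+7 = 48
The minimum is 48.
One optimal route: D → G → N → M → D (or its reverse).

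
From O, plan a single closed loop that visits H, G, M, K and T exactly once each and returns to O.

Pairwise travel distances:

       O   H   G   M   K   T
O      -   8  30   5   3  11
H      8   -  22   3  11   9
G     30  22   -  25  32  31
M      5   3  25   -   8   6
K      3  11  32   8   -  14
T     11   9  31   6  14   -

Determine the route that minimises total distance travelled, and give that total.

Minimum total distance: 77.

There are 60 distinct closed tours to check (reversals are equivalent).
O - H - G - M - K - T - O: 8+22+25+8+14+11 = 88
O - H - G - M - T - K - O: 8+22+25+6+14+3 = 78
O - H - G - K - M - T - O: 8+22+32+8+6+11 = 87
O - H - G - K - T - M - O: 8+22+32+14+6+5 = 87
O - H - G - T - M - K - O: 8+22+31+6+8+3 = 78
O - H - G - T - K - M - O: 8+22+31+14+8+5 = 88
O - H - M - G - K - T - O: 8+3+25+32+14+11 = 93
O - H - M - G - T - K - O: 8+3+25+31+14+3 = 84
O - H - M - K - G - T - O: 8+3+8+32+31+11 = 93
O - H - M - K - T - G - O: 8+3+8+14+31+30 = 94
O - H - M - T - G - K - O: 8+3+6+31+32+3 = 83
O - H - M - T - K - G - O: 8+3+6+14+32+30 = 93
O - H - K - G - M - T - O: 8+11+32+25+6+11 = 93
O - H - K - G - T - M - O: 8+11+32+31+6+5 = 93
… (46 more)
O - M - T - H - G - K - O: 5+6+9+22+32+3 = 77  ← best
The minimum is 77.
One optimal route: O → M → T → H → G → K → O (or its reverse).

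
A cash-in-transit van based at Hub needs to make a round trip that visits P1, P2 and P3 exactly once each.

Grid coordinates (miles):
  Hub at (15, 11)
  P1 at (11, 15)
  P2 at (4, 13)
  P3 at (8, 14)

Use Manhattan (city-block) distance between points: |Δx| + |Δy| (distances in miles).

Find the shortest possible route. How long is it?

Minimum total distance: 30 miles.

Hub-P1-P2-P3-Hub: 8+9+5+10 = 32
Hub-P1-P3-P2-Hub: 8+4+5+13 = 30
Hub-P2-P1-P3-Hub: 13+9+4+10 = 36
The minimum is 30.
One optimal route: Hub → P1 → P3 → P2 → Hub (or its reverse).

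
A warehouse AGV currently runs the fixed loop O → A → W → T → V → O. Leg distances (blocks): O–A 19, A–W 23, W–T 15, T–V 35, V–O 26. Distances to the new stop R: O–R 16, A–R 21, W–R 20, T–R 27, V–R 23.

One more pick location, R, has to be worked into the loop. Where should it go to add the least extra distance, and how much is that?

Insertion cost between consecutive stops i–j is d(i,R) + d(R,j) − d(i,j):
  between O and A: 16 + 21 − 19 = 18
  between A and W: 21 + 20 − 23 = 18
  between W and T: 20 + 27 − 15 = 32
  between T and V: 27 + 23 − 35 = 15
  between V and O: 23 + 16 − 26 = 13
Cheapest insertion is between V and O, adding 13.
New total = 118 + 13 = 131.

+13 blocks — insert R between V and O.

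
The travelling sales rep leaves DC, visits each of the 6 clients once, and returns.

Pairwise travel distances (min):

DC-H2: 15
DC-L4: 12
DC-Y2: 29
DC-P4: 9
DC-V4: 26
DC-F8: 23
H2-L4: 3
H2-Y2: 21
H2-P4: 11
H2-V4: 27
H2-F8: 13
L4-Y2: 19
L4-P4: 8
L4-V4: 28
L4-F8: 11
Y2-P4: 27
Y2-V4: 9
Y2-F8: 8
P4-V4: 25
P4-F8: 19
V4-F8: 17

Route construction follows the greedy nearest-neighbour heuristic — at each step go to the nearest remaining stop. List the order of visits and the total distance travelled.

At DC the remaining stops are P4 9, L4 12, H2 15, F8 23, V4 26, Y2 29; go to P4.
At P4 the remaining stops are L4 8, H2 11, F8 19, V4 25, Y2 27; go to L4.
At L4 the remaining stops are H2 3, F8 11, Y2 19, V4 28; go to H2.
At H2 the remaining stops are F8 13, Y2 21, V4 27; go to F8.
At F8 the remaining stops are Y2 8, V4 17; go to Y2.
At Y2 the remaining stops are V4 9; go to V4.
Return V4→DC: 26.
Total = 9 + 8 + 3 + 13 + 8 + 9 + 26 = 76.

Nearest-neighbour total = 76 min; route DC → P4 → L4 → H2 → F8 → Y2 → V4 → DC.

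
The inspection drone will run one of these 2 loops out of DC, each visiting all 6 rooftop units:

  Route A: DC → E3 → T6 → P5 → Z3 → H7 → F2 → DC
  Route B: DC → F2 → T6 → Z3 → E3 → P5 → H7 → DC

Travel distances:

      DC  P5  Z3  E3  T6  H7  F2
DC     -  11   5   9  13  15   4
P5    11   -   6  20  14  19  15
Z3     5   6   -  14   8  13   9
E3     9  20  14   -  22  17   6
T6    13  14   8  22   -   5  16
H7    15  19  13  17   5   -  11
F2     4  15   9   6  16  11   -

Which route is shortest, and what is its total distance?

79 — Route A is the shortest.

Route A: 9 + 22 + 14 + 6 + 13 + 11 + 4 = 79
Route B: 4 + 16 + 8 + 14 + 20 + 19 + 15 = 96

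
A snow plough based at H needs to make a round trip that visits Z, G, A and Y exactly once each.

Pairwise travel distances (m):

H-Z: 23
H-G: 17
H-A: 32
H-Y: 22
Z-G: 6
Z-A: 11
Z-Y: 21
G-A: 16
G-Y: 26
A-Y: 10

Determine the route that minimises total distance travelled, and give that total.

With 4 stops there are 4!/2 = 12 distinct round trips (a route and its reverse cost the same).
H → Z → G → A → Y → H: 23+6+16+10+22 = 77
H → Z → G → Y → A → H: 23+6+26+10+32 = 97
H → Z → A → G → Y → H: 23+11+16+26+22 = 98
H → Z → A → Y → G → H: 23+11+10+26+17 = 87
H → Z → Y → G → A → H: 23+21+26+16+32 = 118
H → Z → Y → A → G → H: 23+21+10+16+17 = 87
H → G → Z → A → Y → H: 17+6+11+10+22 = 66
H → G → Z → Y → A → H: 17+6+21+10+32 = 86
H → G → A → Z → Y → H: 17+16+11+21+22 = 87
H → G → Y → Z → A → H: 17+26+21+11+32 = 107
H → A → Z → G → Y → H: 32+11+6+26+22 = 97
H → A → G → Z → Y → H: 32+16+6+21+22 = 97
The minimum is 66.
One optimal route: H → G → Z → A → Y → H (or its reverse).

66 m — the shortest possible round trip.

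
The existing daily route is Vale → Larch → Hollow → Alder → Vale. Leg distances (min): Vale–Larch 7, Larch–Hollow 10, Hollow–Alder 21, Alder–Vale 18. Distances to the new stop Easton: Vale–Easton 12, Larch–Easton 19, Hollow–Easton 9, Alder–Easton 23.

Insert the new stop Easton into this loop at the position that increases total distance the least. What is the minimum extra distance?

+11 min — insert Easton between Hollow and Alder.

Insertion cost between consecutive stops i–j is d(i,Easton) + d(Easton,j) − d(i,j):
  between Vale and Larch: 12 + 19 − 7 = 24
  between Larch and Hollow: 19 + 9 − 10 = 18
  between Hollow and Alder: 9 + 23 − 21 = 11
  between Alder and Vale: 23 + 12 − 18 = 17
Cheapest insertion is between Hollow and Alder, adding 11.
New total = 56 + 11 = 67.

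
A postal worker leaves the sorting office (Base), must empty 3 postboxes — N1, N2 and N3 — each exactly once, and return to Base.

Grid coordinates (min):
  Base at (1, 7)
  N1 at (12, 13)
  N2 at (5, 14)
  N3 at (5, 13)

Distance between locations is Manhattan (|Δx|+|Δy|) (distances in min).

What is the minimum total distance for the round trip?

36 min — the shortest possible round trip.

With 3 stops there are 3!/2 = 3 distinct round trips (a route and its reverse cost the same).
Base→N1→N2→N3→Base: 17+8+1+10 = 36
Base→N1→N3→N2→Base: 17+7+1+11 = 36
Base→N2→N1→N3→Base: 11+8+7+10 = 36
The minimum is 36.
One optimal route: Base → N1 → N2 → N3 → Base (or its reverse).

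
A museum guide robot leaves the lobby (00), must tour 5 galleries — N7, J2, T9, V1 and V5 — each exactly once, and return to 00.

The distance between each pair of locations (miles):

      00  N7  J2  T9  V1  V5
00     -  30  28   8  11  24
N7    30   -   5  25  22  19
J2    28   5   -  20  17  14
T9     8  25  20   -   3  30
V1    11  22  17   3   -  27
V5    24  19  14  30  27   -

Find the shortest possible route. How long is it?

00 - N7 - J2 - T9 - V1 - V5 - 00: 30+5+20+3+27+24 = 109
00 - N7 - J2 - T9 - V5 - V1 - 00: 30+5+20+30+27+11 = 123
00 - N7 - J2 - V1 - T9 - V5 - 00: 30+5+17+3+30+24 = 109
00 - N7 - J2 - V1 - V5 - T9 - 00: 30+5+17+27+30+8 = 117
00 - N7 - J2 - V5 - T9 - V1 - 00: 30+5+14+30+3+11 = 93
00 - N7 - J2 - V5 - V1 - T9 - 00: 30+5+14+27+3+8 = 87
00 - N7 - T9 - J2 - V1 - V5 - 00: 30+25+20+17+27+24 = 143
00 - N7 - T9 - J2 - V5 - V1 - 00: 30+25+20+14+27+11 = 127
00 - N7 - T9 - V1 - J2 - V5 - 00: 30+25+3+17+14+24 = 113
00 - N7 - T9 - V1 - V5 - J2 - 00: 30+25+3+27+14+28 = 127
00 - N7 - T9 - V5 - J2 - V1 - 00: 30+25+30+14+17+11 = 127
00 - N7 - T9 - V5 - V1 - J2 - 00: 30+25+30+27+17+28 = 157
00 - N7 - V1 - J2 - T9 - V5 - 00: 30+22+17+20+30+24 = 143
00 - N7 - V1 - J2 - V5 - T9 - 00: 30+22+17+14+30+8 = 121
… (46 more)
00 - T9 - V1 - N7 - J2 - V5 - 00: 8+3+22+5+14+24 = 76  ← best
The minimum is 76.
One optimal route: 00 → T9 → V1 → N7 → J2 → V5 → 00 (or its reverse).

76 miles — the shortest possible round trip.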